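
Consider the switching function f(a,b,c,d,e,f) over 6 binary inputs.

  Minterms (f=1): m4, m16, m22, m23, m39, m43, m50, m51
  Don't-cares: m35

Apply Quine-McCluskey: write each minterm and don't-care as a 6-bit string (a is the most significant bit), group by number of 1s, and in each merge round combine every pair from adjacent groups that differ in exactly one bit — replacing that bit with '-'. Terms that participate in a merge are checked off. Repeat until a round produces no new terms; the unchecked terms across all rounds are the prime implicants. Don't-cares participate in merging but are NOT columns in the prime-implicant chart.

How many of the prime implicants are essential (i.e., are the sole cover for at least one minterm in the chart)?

[col 0] 000100, 010000, 010110*, 010111*, 100011*, 100111*, 101011*, 110010*, 110011*
[col 1] 01011-, 1-0011, 10-011, 100-11, 11001-
Prime implicants: 000100, 010000, 01011-, 1-0011, 10-011, 100-11, 11001-
PI chart (minterm → PIs covering it):
  4 | 000100  (sole → essential)
  16 | 010000  (sole → essential)
  22 | 01011-  (sole → essential)
  23 | 01011-  (sole → essential)
  39 | 100-11  (sole → essential)
  43 | 10-011  (sole → essential)
  50 | 11001-  (sole → essential)
  51 | 1-0011,11001-
Essential prime implicants: 000100, 010000, 01011-, 10-011, 100-11, 11001-

6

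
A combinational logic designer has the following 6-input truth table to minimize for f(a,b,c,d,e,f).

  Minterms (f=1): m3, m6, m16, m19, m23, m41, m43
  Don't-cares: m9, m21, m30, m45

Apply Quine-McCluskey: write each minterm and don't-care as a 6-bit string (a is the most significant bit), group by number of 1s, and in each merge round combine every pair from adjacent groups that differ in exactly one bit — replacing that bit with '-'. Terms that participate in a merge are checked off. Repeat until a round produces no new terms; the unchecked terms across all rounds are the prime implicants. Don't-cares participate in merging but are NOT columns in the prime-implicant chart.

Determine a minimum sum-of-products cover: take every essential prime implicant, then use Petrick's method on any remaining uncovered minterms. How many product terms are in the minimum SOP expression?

Round 0: 000011✓ 000110 001001✓ 010000 010011✓ 010101✓ 010111✓ 011110 101001✓ 101011✓ 101101✓
Round 1: -01001 0-0011 010-11 0101-1 101-01 1010-1
PIs = {-01001, 0-0011, 000110, 010-11, 010000, 0101-1, 011110, 101-01, 1010-1}
Coverage chart:
  m3: 0-0011 ←essential
  m6: 000110 ←essential
  m16: 010000 ←essential
  m19: 0-0011,010-11
  m23: 010-11,0101-1
  m41: -01001,101-01,1010-1
  m43: 1010-1 ←essential
Essential: 0-0011, 000110, 010000, 1010-1
Petrick residual → 010-11
Min cover (5 terms): a'c'd'ef + a'b'c'def' + a'bc'ef + a'bc'd'e'f' + ab'cd'f

5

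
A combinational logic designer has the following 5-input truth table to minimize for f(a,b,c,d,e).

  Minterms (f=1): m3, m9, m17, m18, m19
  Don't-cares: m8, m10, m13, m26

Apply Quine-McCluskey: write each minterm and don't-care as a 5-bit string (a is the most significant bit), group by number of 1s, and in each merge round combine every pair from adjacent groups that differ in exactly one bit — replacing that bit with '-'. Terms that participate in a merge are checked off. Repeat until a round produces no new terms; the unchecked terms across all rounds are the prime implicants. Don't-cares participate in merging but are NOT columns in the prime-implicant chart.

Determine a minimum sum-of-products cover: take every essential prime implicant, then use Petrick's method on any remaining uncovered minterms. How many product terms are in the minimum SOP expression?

4

[col 0] 00011*, 01000*, 01001*, 01010*, 01101*, 10001*, 10010*, 10011*, 11010*
[col 1] -0011, -1010, 01-01, 010-0, 0100-, 1-010, 100-1, 1001-
Prime implicants: -0011, -1010, 01-01, 010-0, 0100-, 1-010, 100-1, 1001-
PI chart (minterm → PIs covering it):
  3 | -0011  (sole → essential)
  9 | 01-01,0100-
  17 | 100-1  (sole → essential)
  18 | 1-010,1001-
  19 | -0011,100-1,1001-
Essential prime implicants: -0011, 100-1
Petrick residual → 01-01, 1-010
Minimum SOP uses 4 PIs: b'c'de + a'bd'e + ac'de' + ab'c'e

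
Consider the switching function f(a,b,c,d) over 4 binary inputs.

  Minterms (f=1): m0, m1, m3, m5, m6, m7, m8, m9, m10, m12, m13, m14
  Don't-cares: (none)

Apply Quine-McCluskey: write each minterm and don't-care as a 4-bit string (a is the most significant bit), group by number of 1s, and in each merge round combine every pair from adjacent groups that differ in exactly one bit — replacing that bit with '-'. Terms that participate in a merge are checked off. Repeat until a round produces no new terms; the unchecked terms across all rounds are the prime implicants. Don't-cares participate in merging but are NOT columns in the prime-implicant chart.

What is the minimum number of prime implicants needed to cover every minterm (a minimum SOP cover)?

5

[col 0] 0000*, 0001*, 0011*, 0101*, 0110*, 0111*, 1000*, 1001*, 1010*, 1100*, 1101*, 1110*
[col 1] -000*, -001*, -101*, -110, 0-01*, 0-11*, 00-1*, 000-*, 01-1*, 011-, 1-00*, 1-01*, 1-10*, 10-0*, 100-*, 11-0*, 110-*
[col 2] --01, -00-, 0--1, 1--0, 1-0-
Prime implicants: --01, -00-, -110, 0--1, 011-, 1--0, 1-0-
PI chart (minterm → PIs covering it):
  0 | -00-  (sole → essential)
  1 | --01,-00-,0--1
  3 | 0--1  (sole → essential)
  5 | --01,0--1
  6 | -110,011-
  7 | 0--1,011-
  8 | -00-,1--0,1-0-
  9 | --01,-00-,1-0-
  10 | 1--0  (sole → essential)
  12 | 1--0,1-0-
  13 | --01,1-0-
  14 | -110,1--0
Essential prime implicants: -00-, 0--1, 1--0
Petrick residual → --01, -110
Minimum SOP uses 5 PIs: c'd + b'c' + bcd' + a'd + ad'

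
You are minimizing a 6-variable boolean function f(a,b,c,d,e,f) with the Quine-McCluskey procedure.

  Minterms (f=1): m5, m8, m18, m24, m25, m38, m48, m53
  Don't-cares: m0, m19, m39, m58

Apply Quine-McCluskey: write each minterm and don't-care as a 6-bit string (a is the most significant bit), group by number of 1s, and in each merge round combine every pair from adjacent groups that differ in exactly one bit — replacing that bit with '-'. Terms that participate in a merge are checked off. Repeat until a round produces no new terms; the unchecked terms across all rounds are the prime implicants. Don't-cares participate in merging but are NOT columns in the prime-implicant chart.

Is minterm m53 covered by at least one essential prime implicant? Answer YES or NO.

YES

size-2^0 implicants → 000000(✓)  000101  001000(✓)  010010(✓)  010011(✓)  011000(✓)  011001(✓)  100110(✓)  100111(✓)  110000  110101  111010
size-2^1 implicants → 0-1000  00-000  01001-  01100-  10011-
Unchecked terms (primes): 0-1000, 00-000, 000101, 01001-, 01100-, 10011-, 110000, 110101, 111010
Minterm coverage:
  m5 ⊆ 000101 [E]
  m8 ⊆ 0-1000,00-000
  m18 ⊆ 01001- [E]
  m24 ⊆ 0-1000,01100-
  m25 ⊆ 01100- [E]
  m38 ⊆ 10011- [E]
  m48 ⊆ 110000 [E]
  m53 ⊆ 110101 [E]
E = {000101, 01001-, 01100-, 10011-, 110000, 110101}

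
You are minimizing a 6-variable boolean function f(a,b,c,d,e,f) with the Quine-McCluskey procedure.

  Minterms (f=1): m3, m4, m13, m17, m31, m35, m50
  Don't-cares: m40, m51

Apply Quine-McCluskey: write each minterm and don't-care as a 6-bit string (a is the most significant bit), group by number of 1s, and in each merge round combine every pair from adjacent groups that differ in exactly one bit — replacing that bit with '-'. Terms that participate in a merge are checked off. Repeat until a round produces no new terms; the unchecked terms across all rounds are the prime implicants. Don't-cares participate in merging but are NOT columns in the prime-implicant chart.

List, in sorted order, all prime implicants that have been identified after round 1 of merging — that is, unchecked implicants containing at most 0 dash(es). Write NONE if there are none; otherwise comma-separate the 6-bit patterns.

000100, 001101, 010001, 011111, 101000

Round 0: 000011✓ 000100 001101 010001 011111 100011✓ 101000 110010✓ 110011✓
Round 1: -00011 1-0011 11001-
PIs = {-00011, 000100, 001101, 010001, 011111, 1-0011, 101000, 11001-}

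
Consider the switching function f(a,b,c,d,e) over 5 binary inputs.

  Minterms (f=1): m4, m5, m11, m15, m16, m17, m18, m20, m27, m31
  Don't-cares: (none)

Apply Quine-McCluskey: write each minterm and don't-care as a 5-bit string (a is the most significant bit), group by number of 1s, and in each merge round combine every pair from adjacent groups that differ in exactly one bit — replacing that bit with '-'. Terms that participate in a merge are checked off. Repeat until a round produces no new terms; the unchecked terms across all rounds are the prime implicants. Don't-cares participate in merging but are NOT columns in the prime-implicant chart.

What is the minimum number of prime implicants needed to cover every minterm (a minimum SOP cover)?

size-2^0 implicants → 00100(✓)  00101(✓)  01011(✓)  01111(✓)  10000(✓)  10001(✓)  10010(✓)  10100(✓)  11011(✓)  11111(✓)
size-2^1 implicants → -0100  -1011(✓)  -1111(✓)  0010-  01-11(✓)  10-00  100-0  1000-  11-11(✓)
size-2^2 implicants → -1-11
Unchecked terms (primes): -0100, -1-11, 0010-, 10-00, 100-0, 1000-
Minterm coverage:
  m4 ⊆ -0100,0010-
  m5 ⊆ 0010- [E]
  m11 ⊆ -1-11 [E]
  m15 ⊆ -1-11 [E]
  m16 ⊆ 10-00,100-0,1000-
  m17 ⊆ 1000- [E]
  m18 ⊆ 100-0 [E]
  m20 ⊆ -0100,10-00
  m27 ⊆ -1-11 [E]
  m31 ⊆ -1-11 [E]
E = {-1-11, 0010-, 100-0, 1000-}
Petrick residual → -0100
Cover = b'cd'e' + bde + a'b'cd' + ab'c'e' + ab'c'd'  |cover|=5

5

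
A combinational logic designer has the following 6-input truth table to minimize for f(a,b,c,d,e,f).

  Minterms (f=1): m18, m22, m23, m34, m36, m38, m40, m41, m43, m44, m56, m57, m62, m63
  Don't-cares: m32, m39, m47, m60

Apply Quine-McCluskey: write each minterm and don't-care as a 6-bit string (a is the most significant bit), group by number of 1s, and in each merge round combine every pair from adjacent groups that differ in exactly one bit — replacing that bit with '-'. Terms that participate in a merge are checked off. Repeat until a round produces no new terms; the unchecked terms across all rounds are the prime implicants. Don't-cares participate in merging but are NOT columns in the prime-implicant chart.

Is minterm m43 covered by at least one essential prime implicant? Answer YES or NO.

[col 0] 010010*, 010110*, 010111*, 100000*, 100010*, 100100*, 100110*, 100111*, 101000*, 101001*, 101011*, 101100*, 101111*, 111000*, 111001*, 111100*, 111110*, 111111*
[col 1] 010-10, 01011-, 1-1000*, 1-1001*, 1-1100*, 1-1111, 10-000*, 10-100*, 10-111, 100-00*, 100-10*, 1000-0*, 1001-0*, 10011-, 101-00*, 101-11, 1010-1, 10100-*, 111-00*, 11100-*, 1111-0, 11111-
[col 2] 1-1-00, 1-100-, 10--00, 100--0
Prime implicants: 010-10, 01011-, 1-1-00, 1-100-, 1-1111, 10--00, 10-111, 100--0, 10011-, 101-11, 1010-1, 1111-0, 11111-
PI chart (minterm → PIs covering it):
  18 | 010-10  (sole → essential)
  22 | 010-10,01011-
  23 | 01011-  (sole → essential)
  34 | 100--0  (sole → essential)
  36 | 10--00,100--0
  38 | 100--0,10011-
  40 | 1-1-00,1-100-,10--00
  41 | 1-100-,1010-1
  43 | 101-11,1010-1
  44 | 1-1-00,10--00
  56 | 1-1-00,1-100-
  57 | 1-100-  (sole → essential)
  62 | 1111-0,11111-
  63 | 1-1111,11111-
Essential prime implicants: 010-10, 01011-, 1-100-, 100--0

NO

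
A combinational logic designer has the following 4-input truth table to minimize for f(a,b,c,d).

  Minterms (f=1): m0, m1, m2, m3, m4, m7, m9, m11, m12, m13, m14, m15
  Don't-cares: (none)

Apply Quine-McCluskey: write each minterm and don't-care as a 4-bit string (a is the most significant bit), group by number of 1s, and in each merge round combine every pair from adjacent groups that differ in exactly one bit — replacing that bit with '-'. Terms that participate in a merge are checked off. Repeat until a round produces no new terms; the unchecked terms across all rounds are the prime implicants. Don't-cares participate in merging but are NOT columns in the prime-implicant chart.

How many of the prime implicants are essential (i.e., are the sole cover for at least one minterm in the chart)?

Round 0: 0000✓ 0001✓ 0010✓ 0011✓ 0100✓ 0111✓ 1001✓ 1011✓ 1100✓ 1101✓ 1110✓ 1111✓
Round 1: -001✓ -011✓ -100 -111✓ 0-00 0-11✓ 00-0✓ 00-1✓ 000-✓ 001-✓ 1-01✓ 1-11✓ 10-1✓ 11-0✓ 11-1✓ 110-✓ 111-✓
Round 2: --11 -0-1 00-- 1--1 11--
PIs = {--11, -0-1, -100, 0-00, 00--, 1--1, 11--}
Coverage chart:
  m0: 0-00,00--
  m1: -0-1,00--
  m2: 00-- ←essential
  m3: --11,-0-1,00--
  m4: -100,0-00
  m7: --11 ←essential
  m9: -0-1,1--1
  m11: --11,-0-1,1--1
  m12: -100,11--
  m13: 1--1,11--
  m14: 11-- ←essential
  m15: --11,1--1,11--
Essential: --11, 00--, 11--

3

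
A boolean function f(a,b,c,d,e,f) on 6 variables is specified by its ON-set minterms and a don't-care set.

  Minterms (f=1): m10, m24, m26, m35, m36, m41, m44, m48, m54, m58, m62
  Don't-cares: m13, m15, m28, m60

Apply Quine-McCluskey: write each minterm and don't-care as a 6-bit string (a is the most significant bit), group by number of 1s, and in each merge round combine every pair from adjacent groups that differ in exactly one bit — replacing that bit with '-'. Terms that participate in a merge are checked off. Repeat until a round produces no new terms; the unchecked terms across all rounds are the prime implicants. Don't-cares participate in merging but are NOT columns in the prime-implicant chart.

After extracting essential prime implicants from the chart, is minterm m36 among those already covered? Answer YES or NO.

[col 0] 001010*, 001101*, 001111*, 011000*, 011010*, 011100*, 100011, 100100*, 101001, 101100*, 110000, 110110*, 111010*, 111100*, 111110*
[col 1] -11010, -11100, 0-1010, 0011-1, 011-00, 0110-0, 1-1100, 10-100, 11-110, 111-10, 1111-0
Prime implicants: -11010, -11100, 0-1010, 0011-1, 011-00, 0110-0, 1-1100, 10-100, 100011, 101001, 11-110, 110000, 111-10, 1111-0
PI chart (minterm → PIs covering it):
  10 | 0-1010  (sole → essential)
  24 | 011-00,0110-0
  26 | -11010,0-1010,0110-0
  35 | 100011  (sole → essential)
  36 | 10-100  (sole → essential)
  41 | 101001  (sole → essential)
  44 | 1-1100,10-100
  48 | 110000  (sole → essential)
  54 | 11-110  (sole → essential)
  58 | -11010,111-10
  62 | 11-110,111-10,1111-0
Essential prime implicants: 0-1010, 10-100, 100011, 101001, 11-110, 110000

YES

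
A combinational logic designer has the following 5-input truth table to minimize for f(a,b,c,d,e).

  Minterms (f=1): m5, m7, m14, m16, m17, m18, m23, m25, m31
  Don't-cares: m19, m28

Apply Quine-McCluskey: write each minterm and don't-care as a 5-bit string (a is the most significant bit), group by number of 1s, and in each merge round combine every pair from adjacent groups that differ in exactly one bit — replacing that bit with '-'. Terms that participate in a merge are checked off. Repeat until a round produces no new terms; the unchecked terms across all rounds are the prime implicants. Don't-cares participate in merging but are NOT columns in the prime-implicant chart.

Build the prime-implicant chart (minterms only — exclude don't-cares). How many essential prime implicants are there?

5

Round 0: 00101✓ 00111✓ 01110 10000✓ 10001✓ 10010✓ 10011✓ 10111✓ 11001✓ 11100 11111✓
Round 1: -0111 001-1 1-001 1-111 10-11 100-0✓ 100-1✓ 1000-✓ 1001-✓
Round 2: 100--
PIs = {-0111, 001-1, 01110, 1-001, 1-111, 10-11, 100--, 11100}
Coverage chart:
  m5: 001-1 ←essential
  m7: -0111,001-1
  m14: 01110 ←essential
  m16: 100-- ←essential
  m17: 1-001,100--
  m18: 100-- ←essential
  m23: -0111,1-111,10-11
  m25: 1-001 ←essential
  m31: 1-111 ←essential
Essential: 001-1, 01110, 1-001, 1-111, 100--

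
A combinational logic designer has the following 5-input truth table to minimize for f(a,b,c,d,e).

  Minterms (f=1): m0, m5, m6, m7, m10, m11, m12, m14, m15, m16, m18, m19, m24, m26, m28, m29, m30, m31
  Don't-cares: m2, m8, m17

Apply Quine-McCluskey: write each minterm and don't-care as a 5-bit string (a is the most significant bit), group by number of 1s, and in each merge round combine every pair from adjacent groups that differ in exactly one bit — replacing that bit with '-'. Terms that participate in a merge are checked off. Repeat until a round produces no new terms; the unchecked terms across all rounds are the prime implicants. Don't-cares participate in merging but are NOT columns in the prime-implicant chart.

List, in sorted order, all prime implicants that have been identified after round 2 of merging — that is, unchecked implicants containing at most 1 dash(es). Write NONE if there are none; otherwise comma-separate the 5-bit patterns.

001-1

size-2^0 implicants → 00000(✓)  00010(✓)  00101(✓)  00110(✓)  00111(✓)  01000(✓)  01010(✓)  01011(✓)  01100(✓)  01110(✓)  01111(✓)  10000(✓)  10001(✓)  10010(✓)  10011(✓)  11000(✓)  11010(✓)  11100(✓)  11101(✓)  11110(✓)  11111(✓)
size-2^1 implicants → -0000(✓)  -0010(✓)  -1000(✓)  -1010(✓)  -1100(✓)  -1110(✓)  -1111(✓)  0-000(✓)  0-010(✓)  0-110(✓)  0-111(✓)  00-10(✓)  000-0(✓)  001-1  0011-(✓)  01-00(✓)  01-10(✓)  01-11(✓)  010-0(✓)  0101-(✓)  011-0(✓)  0111-(✓)  1-000(✓)  1-010(✓)  100-0(✓)  100-1(✓)  1000-(✓)  1001-(✓)  11-00(✓)  11-10(✓)  110-0(✓)  111-0(✓)  111-1(✓)  1110-(✓)  1111-(✓)
size-2^2 implicants → --000(✓)  --010(✓)  -00-0(✓)  -1-00(✓)  -1-10(✓)  -10-0(✓)  -11-0(✓)  -111-  0--10  0-0-0(✓)  0-11-  01--0(✓)  01-1-  1-0-0(✓)  100--  11--0(✓)  111--
size-2^3 implicants → --0-0  -1--0
Unchecked terms (primes): --0-0, -1--0, -111-, 0--10, 0-11-, 001-1, 01-1-, 100--, 111--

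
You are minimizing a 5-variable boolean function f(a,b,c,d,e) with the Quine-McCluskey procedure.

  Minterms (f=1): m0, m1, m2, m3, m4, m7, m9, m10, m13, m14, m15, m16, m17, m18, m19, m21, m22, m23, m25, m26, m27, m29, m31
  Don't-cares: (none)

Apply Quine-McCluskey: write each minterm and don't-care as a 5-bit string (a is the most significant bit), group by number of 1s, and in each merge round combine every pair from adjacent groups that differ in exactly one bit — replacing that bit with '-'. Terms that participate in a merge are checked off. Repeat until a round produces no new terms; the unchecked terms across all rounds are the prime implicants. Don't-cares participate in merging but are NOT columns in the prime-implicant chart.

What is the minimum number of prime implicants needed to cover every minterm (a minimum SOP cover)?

size-2^0 implicants → 00000(✓)  00001(✓)  00010(✓)  00011(✓)  00100(✓)  00111(✓)  01001(✓)  01010(✓)  01101(✓)  01110(✓)  01111(✓)  10000(✓)  10001(✓)  10010(✓)  10011(✓)  10101(✓)  10110(✓)  10111(✓)  11001(✓)  11010(✓)  11011(✓)  11101(✓)  11111(✓)
size-2^1 implicants → -0000(✓)  -0001(✓)  -0010(✓)  -0011(✓)  -0111(✓)  -1001(✓)  -1010(✓)  -1101(✓)  -1111(✓)  0-001(✓)  0-010(✓)  0-111(✓)  00-00  00-11(✓)  000-0(✓)  000-1(✓)  0000-(✓)  0001-(✓)  01-01(✓)  01-10  011-1(✓)  0111-  1-001(✓)  1-010(✓)  1-011(✓)  1-101(✓)  1-111(✓)  10-01(✓)  10-10(✓)  10-11(✓)  100-0(✓)  100-1(✓)  1000-(✓)  1001-(✓)  101-1(✓)  1011-(✓)  11-01(✓)  11-11(✓)  110-1(✓)  1101-(✓)  111-1(✓)
size-2^2 implicants → --001  --010  --111  -0-11  -00-0(✓)  -00-1(✓)  -000-(✓)  -001-(✓)  -1-01  -11-1  000--(✓)  1--01(✓)  1--11(✓)  1-0-1(✓)  1-01-  1-1-1(✓)  10--1(✓)  10-1-  100--(✓)  11--1(✓)
size-2^3 implicants → -00--  1---1
Unchecked terms (primes): --001, --010, --111, -0-11, -00--, -1-01, -11-1, 00-00, 01-10, 0111-, 1---1, 1-01-, 10-1-
Minterm coverage:
  m0 ⊆ -00--,00-00
  m1 ⊆ --001,-00--
  m2 ⊆ --010,-00--
  m3 ⊆ -0-11,-00--
  m4 ⊆ 00-00 [E]
  m7 ⊆ --111,-0-11
  m9 ⊆ --001,-1-01
  m10 ⊆ --010,01-10
  m13 ⊆ -1-01,-11-1
  m14 ⊆ 01-10,0111-
  m15 ⊆ --111,-11-1,0111-
  m16 ⊆ -00-- [E]
  m17 ⊆ --001,-00--,1---1
  m18 ⊆ --010,-00--,1-01-,10-1-
  m19 ⊆ -0-11,-00--,1---1,1-01-,10-1-
  m21 ⊆ 1---1 [E]
  m22 ⊆ 10-1- [E]
  m23 ⊆ --111,-0-11,1---1,10-1-
  m25 ⊆ --001,-1-01,1---1
  m26 ⊆ --010,1-01-
  m27 ⊆ 1---1,1-01-
  m29 ⊆ -1-01,-11-1,1---1
  m31 ⊆ --111,-11-1,1---1
E = {-00--, 00-00, 1---1, 10-1-}
Petrick residual → --010, --111, -1-01, 01-10
Cover = c'de' + cde + b'c' + bd'e + a'b'd'e' + a'bde' + ae + ab'd  |cover|=8

8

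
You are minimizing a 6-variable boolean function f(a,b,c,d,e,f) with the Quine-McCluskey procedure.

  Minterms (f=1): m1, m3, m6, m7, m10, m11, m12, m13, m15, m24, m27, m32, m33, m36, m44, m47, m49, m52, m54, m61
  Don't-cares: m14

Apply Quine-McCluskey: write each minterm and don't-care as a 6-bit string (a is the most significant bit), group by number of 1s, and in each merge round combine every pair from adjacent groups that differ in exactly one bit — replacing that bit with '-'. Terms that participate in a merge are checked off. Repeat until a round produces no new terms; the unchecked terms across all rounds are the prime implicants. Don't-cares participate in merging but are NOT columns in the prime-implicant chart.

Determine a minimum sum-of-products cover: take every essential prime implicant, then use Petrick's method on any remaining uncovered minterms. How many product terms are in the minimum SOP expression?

size-2^0 implicants → 000001(✓)  000011(✓)  000110(✓)  000111(✓)  001010(✓)  001011(✓)  001100(✓)  001101(✓)  001110(✓)  001111(✓)  011000  011011(✓)  100000(✓)  100001(✓)  100100(✓)  101100(✓)  101111(✓)  110001(✓)  110100(✓)  110110(✓)  111101
size-2^1 implicants → -00001  -01100  -01111  0-1011  00-011(✓)  00-110(✓)  00-111(✓)  000-11(✓)  0000-1  00011-(✓)  001-10(✓)  001-11(✓)  00101-(✓)  0011-0(✓)  0011-1(✓)  00110-(✓)  00111-(✓)  1-0001  1-0100  10-100  100-00  10000-  1101-0
size-2^2 implicants → 00--11  00-11-  001-1-  0011--
Unchecked terms (primes): -00001, -01100, -01111, 0-1011, 00--11, 00-11-, 0000-1, 001-1-, 0011--, 011000, 1-0001, 1-0100, 10-100, 100-00, 10000-, 1101-0, 111101
Minterm coverage:
  m1 ⊆ -00001,0000-1
  m3 ⊆ 00--11,0000-1
  m6 ⊆ 00-11- [E]
  m7 ⊆ 00--11,00-11-
  m10 ⊆ 001-1- [E]
  m11 ⊆ 0-1011,00--11,001-1-
  m12 ⊆ -01100,0011--
  m13 ⊆ 0011-- [E]
  m15 ⊆ -01111,00--11,00-11-,001-1-,0011--
  m24 ⊆ 011000 [E]
  m27 ⊆ 0-1011 [E]
  m32 ⊆ 100-00,10000-
  m33 ⊆ -00001,1-0001,10000-
  m36 ⊆ 1-0100,10-100,100-00
  m44 ⊆ -01100,10-100
  m47 ⊆ -01111 [E]
  m49 ⊆ 1-0001 [E]
  m52 ⊆ 1-0100,1101-0
  m54 ⊆ 1101-0 [E]
  m61 ⊆ 111101 [E]
E = {-01111, 0-1011, 00-11-, 001-1-, 0011--, 011000, 1-0001, 1101-0, 111101}
Petrick residual → -01100, 0000-1, 100-00
Cover = b'cde'f' + b'cdef + a'cd'ef + a'b'de + a'b'c'd'f + a'b'ce + a'b'cd + a'bcd'e'f' + ac'd'e'f + ab'c'e'f' + abc'df' + abcde'f  |cover|=12

12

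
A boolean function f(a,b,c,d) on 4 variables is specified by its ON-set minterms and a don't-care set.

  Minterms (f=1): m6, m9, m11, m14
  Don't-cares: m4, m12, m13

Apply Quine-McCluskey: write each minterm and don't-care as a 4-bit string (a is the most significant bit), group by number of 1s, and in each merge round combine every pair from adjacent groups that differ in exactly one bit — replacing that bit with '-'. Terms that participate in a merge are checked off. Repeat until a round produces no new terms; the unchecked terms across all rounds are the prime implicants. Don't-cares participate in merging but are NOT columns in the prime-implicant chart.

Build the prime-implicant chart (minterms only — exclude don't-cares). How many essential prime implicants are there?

Round 0: 0100✓ 0110✓ 1001✓ 1011✓ 1100✓ 1101✓ 1110✓
Round 1: -100✓ -110✓ 01-0✓ 1-01 10-1 11-0✓ 110-
Round 2: -1-0
PIs = {-1-0, 1-01, 10-1, 110-}
Coverage chart:
  m6: -1-0 ←essential
  m9: 1-01,10-1
  m11: 10-1 ←essential
  m14: -1-0 ←essential
Essential: -1-0, 10-1

2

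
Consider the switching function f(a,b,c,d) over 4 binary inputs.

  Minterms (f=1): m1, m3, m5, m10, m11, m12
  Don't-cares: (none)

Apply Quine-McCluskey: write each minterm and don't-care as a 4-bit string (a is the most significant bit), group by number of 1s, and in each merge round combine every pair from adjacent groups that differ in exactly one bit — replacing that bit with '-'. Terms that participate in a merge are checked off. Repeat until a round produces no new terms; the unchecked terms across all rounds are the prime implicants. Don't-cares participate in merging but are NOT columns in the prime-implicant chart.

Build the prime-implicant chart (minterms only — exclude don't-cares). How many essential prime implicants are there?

Round 0: 0001✓ 0011✓ 0101✓ 1010✓ 1011✓ 1100
Round 1: -011 0-01 00-1 101-
PIs = {-011, 0-01, 00-1, 101-, 1100}
Coverage chart:
  m1: 0-01,00-1
  m3: -011,00-1
  m5: 0-01 ←essential
  m10: 101- ←essential
  m11: -011,101-
  m12: 1100 ←essential
Essential: 0-01, 101-, 1100

3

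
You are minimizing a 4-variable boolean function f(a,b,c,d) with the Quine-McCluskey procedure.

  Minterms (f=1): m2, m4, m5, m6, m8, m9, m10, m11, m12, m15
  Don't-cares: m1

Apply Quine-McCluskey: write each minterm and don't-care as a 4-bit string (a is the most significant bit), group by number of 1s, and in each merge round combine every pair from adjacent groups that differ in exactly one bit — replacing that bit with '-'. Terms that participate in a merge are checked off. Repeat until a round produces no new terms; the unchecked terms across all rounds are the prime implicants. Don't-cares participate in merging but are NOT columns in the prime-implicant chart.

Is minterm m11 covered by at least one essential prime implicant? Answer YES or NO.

YES

[col 0] 0001*, 0010*, 0100*, 0101*, 0110*, 1000*, 1001*, 1010*, 1011*, 1100*, 1111*
[col 1] -001, -010, -100, 0-01, 0-10, 01-0, 010-, 1-00, 1-11, 10-0*, 10-1*, 100-*, 101-*
[col 2] 10--
Prime implicants: -001, -010, -100, 0-01, 0-10, 01-0, 010-, 1-00, 1-11, 10--
PI chart (minterm → PIs covering it):
  2 | -010,0-10
  4 | -100,01-0,010-
  5 | 0-01,010-
  6 | 0-10,01-0
  8 | 1-00,10--
  9 | -001,10--
  10 | -010,10--
  11 | 1-11,10--
  12 | -100,1-00
  15 | 1-11  (sole → essential)
Essential prime implicants: 1-11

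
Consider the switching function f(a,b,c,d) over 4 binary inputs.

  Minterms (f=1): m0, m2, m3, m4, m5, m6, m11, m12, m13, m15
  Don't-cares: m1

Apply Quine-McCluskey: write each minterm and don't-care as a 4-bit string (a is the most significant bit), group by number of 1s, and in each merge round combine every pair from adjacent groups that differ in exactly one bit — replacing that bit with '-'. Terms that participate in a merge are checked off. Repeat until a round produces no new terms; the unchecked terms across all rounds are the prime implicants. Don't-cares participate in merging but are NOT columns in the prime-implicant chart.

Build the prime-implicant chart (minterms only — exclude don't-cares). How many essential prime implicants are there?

size-2^0 implicants → 0000(✓)  0001(✓)  0010(✓)  0011(✓)  0100(✓)  0101(✓)  0110(✓)  1011(✓)  1100(✓)  1101(✓)  1111(✓)
size-2^1 implicants → -011  -100(✓)  -101(✓)  0-00(✓)  0-01(✓)  0-10(✓)  00-0(✓)  00-1(✓)  000-(✓)  001-(✓)  01-0(✓)  010-(✓)  1-11  11-1  110-(✓)
size-2^2 implicants → -10-  0--0  0-0-  00--
Unchecked terms (primes): -011, -10-, 0--0, 0-0-, 00--, 1-11, 11-1
Minterm coverage:
  m0 ⊆ 0--0,0-0-,00--
  m2 ⊆ 0--0,00--
  m3 ⊆ -011,00--
  m4 ⊆ -10-,0--0,0-0-
  m5 ⊆ -10-,0-0-
  m6 ⊆ 0--0 [E]
  m11 ⊆ -011,1-11
  m12 ⊆ -10- [E]
  m13 ⊆ -10-,11-1
  m15 ⊆ 1-11,11-1
E = {-10-, 0--0}

2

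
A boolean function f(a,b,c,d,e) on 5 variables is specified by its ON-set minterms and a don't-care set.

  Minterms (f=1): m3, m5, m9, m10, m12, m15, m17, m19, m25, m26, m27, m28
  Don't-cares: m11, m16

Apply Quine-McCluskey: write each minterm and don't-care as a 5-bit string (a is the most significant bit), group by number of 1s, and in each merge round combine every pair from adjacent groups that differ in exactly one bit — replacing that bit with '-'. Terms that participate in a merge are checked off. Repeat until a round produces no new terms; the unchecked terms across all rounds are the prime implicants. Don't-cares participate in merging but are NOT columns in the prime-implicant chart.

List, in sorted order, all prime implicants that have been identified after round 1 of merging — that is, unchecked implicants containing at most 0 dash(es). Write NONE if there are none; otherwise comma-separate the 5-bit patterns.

00101

Round 0: 00011✓ 00101 01001✓ 01010✓ 01011✓ 01100✓ 01111✓ 10000✓ 10001✓ 10011✓ 11001✓ 11010✓ 11011✓ 11100✓
Round 1: -0011✓ -1001✓ -1010✓ -1011✓ -1100 0-011✓ 01-11 010-1✓ 0101-✓ 1-001✓ 1-011✓ 100-1✓ 1000- 110-1✓ 1101-✓
Round 2: --011 -10-1 -101- 1-0-1
PIs = {--011, -10-1, -101-, -1100, 00101, 01-11, 1-0-1, 1000-}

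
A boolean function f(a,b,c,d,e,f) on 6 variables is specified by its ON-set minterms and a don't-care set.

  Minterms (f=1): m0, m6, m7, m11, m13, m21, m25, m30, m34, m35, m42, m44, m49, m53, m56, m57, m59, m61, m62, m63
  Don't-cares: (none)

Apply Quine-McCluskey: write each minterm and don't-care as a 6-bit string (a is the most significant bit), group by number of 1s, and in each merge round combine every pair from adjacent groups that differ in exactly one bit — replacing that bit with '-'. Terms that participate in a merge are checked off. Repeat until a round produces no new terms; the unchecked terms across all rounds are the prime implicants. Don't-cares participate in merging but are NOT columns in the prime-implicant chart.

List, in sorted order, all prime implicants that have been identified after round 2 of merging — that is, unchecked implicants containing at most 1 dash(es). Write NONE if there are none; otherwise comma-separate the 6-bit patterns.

size-2^0 implicants → 000000  000110(✓)  000111(✓)  001011  001101  010101(✓)  011001(✓)  011110(✓)  100010(✓)  100011(✓)  101010(✓)  101100  110001(✓)  110101(✓)  111000(✓)  111001(✓)  111011(✓)  111101(✓)  111110(✓)  111111(✓)
size-2^1 implicants → -10101  -11001  -11110  00011-  10-010  10001-  11-001(✓)  11-101(✓)  110-01(✓)  111-01(✓)  111-11(✓)  1110-1(✓)  11100-  1111-1(✓)  11111-
size-2^2 implicants → 11--01  111--1
Unchecked terms (primes): -10101, -11001, -11110, 000000, 00011-, 001011, 001101, 10-010, 10001-, 101100, 11--01, 111--1, 11100-, 11111-

-10101, -11001, -11110, 000000, 00011-, 001011, 001101, 10-010, 10001-, 101100, 11100-, 11111-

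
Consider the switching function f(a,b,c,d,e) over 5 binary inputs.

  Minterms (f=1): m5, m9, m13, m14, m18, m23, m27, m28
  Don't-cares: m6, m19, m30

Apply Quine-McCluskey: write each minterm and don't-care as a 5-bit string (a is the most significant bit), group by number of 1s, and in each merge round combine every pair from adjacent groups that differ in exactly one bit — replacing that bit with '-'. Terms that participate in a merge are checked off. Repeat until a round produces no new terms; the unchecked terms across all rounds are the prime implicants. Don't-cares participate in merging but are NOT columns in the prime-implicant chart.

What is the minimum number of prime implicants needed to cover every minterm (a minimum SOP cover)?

size-2^0 implicants → 00101(✓)  00110(✓)  01001(✓)  01101(✓)  01110(✓)  10010(✓)  10011(✓)  10111(✓)  11011(✓)  11100(✓)  11110(✓)
size-2^1 implicants → -1110  0-101  0-110  01-01  1-011  10-11  1001-  111-0
Unchecked terms (primes): -1110, 0-101, 0-110, 01-01, 1-011, 10-11, 1001-, 111-0
Minterm coverage:
  m5 ⊆ 0-101 [E]
  m9 ⊆ 01-01 [E]
  m13 ⊆ 0-101,01-01
  m14 ⊆ -1110,0-110
  m18 ⊆ 1001- [E]
  m23 ⊆ 10-11 [E]
  m27 ⊆ 1-011 [E]
  m28 ⊆ 111-0 [E]
E = {0-101, 01-01, 1-011, 10-11, 1001-, 111-0}
Petrick residual → -1110
Cover = bcde' + a'cd'e + a'bd'e + ac'de + ab'de + ab'c'd + abce'  |cover|=7

7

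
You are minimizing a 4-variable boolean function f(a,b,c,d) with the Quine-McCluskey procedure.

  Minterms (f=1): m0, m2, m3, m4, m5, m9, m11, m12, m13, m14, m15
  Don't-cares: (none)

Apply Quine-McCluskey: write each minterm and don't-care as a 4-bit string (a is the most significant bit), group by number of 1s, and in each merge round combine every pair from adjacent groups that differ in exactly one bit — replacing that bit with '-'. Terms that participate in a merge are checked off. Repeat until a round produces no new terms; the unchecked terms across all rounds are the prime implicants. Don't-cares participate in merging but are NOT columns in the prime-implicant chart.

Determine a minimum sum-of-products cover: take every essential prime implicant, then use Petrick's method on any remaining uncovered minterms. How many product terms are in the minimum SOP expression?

[col 0] 0000*, 0010*, 0011*, 0100*, 0101*, 1001*, 1011*, 1100*, 1101*, 1110*, 1111*
[col 1] -011, -100*, -101*, 0-00, 00-0, 001-, 010-*, 1-01*, 1-11*, 10-1*, 11-0*, 11-1*, 110-*, 111-*
[col 2] -10-, 1--1, 11--
Prime implicants: -011, -10-, 0-00, 00-0, 001-, 1--1, 11--
PI chart (minterm → PIs covering it):
  0 | 0-00,00-0
  2 | 00-0,001-
  3 | -011,001-
  4 | -10-,0-00
  5 | -10-  (sole → essential)
  9 | 1--1  (sole → essential)
  11 | -011,1--1
  12 | -10-,11--
  13 | -10-,1--1,11--
  14 | 11--  (sole → essential)
  15 | 1--1,11--
Essential prime implicants: -10-, 1--1, 11--
Petrick residual → -011, 00-0
Minimum SOP uses 5 PIs: b'cd + bc' + a'b'd' + ad + ab

5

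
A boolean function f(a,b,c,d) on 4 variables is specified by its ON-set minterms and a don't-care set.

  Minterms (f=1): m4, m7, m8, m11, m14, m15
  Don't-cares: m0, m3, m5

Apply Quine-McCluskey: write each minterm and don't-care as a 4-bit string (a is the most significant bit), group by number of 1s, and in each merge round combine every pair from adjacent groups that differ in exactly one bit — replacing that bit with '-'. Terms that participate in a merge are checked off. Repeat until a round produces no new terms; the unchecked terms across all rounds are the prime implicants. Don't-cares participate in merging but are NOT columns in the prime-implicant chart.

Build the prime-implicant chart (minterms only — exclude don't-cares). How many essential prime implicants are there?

[col 0] 0000*, 0011*, 0100*, 0101*, 0111*, 1000*, 1011*, 1110*, 1111*
[col 1] -000, -011*, -111*, 0-00, 0-11*, 01-1, 010-, 1-11*, 111-
[col 2] --11
Prime implicants: --11, -000, 0-00, 01-1, 010-, 111-
PI chart (minterm → PIs covering it):
  4 | 0-00,010-
  7 | --11,01-1
  8 | -000  (sole → essential)
  11 | --11  (sole → essential)
  14 | 111-  (sole → essential)
  15 | --11,111-
Essential prime implicants: --11, -000, 111-

3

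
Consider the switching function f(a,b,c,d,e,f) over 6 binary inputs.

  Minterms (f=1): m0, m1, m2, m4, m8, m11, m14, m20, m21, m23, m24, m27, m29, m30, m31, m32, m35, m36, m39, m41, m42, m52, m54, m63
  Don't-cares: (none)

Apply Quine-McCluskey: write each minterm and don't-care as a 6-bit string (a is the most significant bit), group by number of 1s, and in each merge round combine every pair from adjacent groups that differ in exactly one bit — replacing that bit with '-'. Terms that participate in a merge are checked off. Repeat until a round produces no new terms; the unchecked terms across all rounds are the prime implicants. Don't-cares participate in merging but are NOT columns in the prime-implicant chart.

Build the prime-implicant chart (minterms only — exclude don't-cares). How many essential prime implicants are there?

12

Round 0: 000000✓ 000001✓ 000010✓ 000100✓ 001000✓ 001011✓ 001110✓ 010100✓ 010101✓ 010111✓ 011000✓ 011011✓ 011101✓ 011110✓ 011111✓ 100000✓ 100011✓ 100100✓ 100111✓ 101001 101010 110100✓ 110110✓ 111111✓
Round 1: -00000✓ -00100✓ -10100✓ -11111 0-0100✓ 0-1000 0-1011 0-1110 00-000 000-00✓ 0000-0 00000- 01-101✓ 01-111✓ 0101-1✓ 01010- 011-11 0111-1✓ 01111- 1-0100✓ 100-00✓ 100-11 1101-0
Round 2: --0100 -00-00 01-1-1
PIs = {--0100, -00-00, -11111, 0-1000, 0-1011, 0-1110, 00-000, 0000-0, 00000-, 01-1-1, 01010-, 011-11, 01111-, 100-11, 101001, 101010, 1101-0}
Coverage chart:
  m0: -00-00,00-000,0000-0,00000-
  m1: 00000- ←essential
  m2: 0000-0 ←essential
  m4: --0100,-00-00
  m8: 0-1000,00-000
  m11: 0-1011 ←essential
  m14: 0-1110 ←essential
  m20: --0100,01010-
  m21: 01-1-1,01010-
  m23: 01-1-1 ←essential
  m24: 0-1000 ←essential
  m27: 0-1011,011-11
  m29: 01-1-1 ←essential
  m30: 0-1110,01111-
  m31: -11111,01-1-1,011-11,01111-
  m32: -00-00 ←essential
  m35: 100-11 ←essential
  m36: --0100,-00-00
  m39: 100-11 ←essential
  m41: 101001 ←essential
  m42: 101010 ←essential
  m52: --0100,1101-0
  m54: 1101-0 ←essential
  m63: -11111 ←essential
Essential: -00-00, -11111, 0-1000, 0-1011, 0-1110, 0000-0, 00000-, 01-1-1, 100-11, 101001, 101010, 1101-0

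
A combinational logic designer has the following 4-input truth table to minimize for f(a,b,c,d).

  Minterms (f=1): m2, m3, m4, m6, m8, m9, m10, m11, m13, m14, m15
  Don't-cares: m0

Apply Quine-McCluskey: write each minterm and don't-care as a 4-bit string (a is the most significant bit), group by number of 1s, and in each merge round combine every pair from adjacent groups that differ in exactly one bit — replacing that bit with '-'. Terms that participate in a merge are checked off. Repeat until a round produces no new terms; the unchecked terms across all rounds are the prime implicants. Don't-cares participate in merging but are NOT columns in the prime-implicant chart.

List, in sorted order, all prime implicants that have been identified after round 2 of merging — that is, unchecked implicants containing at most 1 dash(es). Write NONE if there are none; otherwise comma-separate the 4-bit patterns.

size-2^0 implicants → 0000(✓)  0010(✓)  0011(✓)  0100(✓)  0110(✓)  1000(✓)  1001(✓)  1010(✓)  1011(✓)  1101(✓)  1110(✓)  1111(✓)
size-2^1 implicants → -000(✓)  -010(✓)  -011(✓)  -110(✓)  0-00(✓)  0-10(✓)  00-0(✓)  001-(✓)  01-0(✓)  1-01(✓)  1-10(✓)  1-11(✓)  10-0(✓)  10-1(✓)  100-(✓)  101-(✓)  11-1(✓)  111-(✓)
size-2^2 implicants → --10  -0-0  -01-  0--0  1--1  1-1-  10--
Unchecked terms (primes): --10, -0-0, -01-, 0--0, 1--1, 1-1-, 10--

NONE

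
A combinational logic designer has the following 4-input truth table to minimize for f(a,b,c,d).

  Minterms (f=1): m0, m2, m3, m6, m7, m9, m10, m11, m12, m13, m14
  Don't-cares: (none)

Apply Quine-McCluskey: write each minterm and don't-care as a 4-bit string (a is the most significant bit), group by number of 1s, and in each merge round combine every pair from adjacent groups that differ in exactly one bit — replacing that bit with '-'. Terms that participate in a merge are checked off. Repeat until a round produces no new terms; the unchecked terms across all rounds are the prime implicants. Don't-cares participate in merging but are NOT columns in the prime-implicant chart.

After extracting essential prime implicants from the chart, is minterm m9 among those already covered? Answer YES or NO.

NO

size-2^0 implicants → 0000(✓)  0010(✓)  0011(✓)  0110(✓)  0111(✓)  1001(✓)  1010(✓)  1011(✓)  1100(✓)  1101(✓)  1110(✓)
size-2^1 implicants → -010(✓)  -011(✓)  -110(✓)  0-10(✓)  0-11(✓)  00-0  001-(✓)  011-(✓)  1-01  1-10(✓)  10-1  101-(✓)  11-0  110-
size-2^2 implicants → --10  -01-  0-1-
Unchecked terms (primes): --10, -01-, 0-1-, 00-0, 1-01, 10-1, 11-0, 110-
Minterm coverage:
  m0 ⊆ 00-0 [E]
  m2 ⊆ --10,-01-,0-1-,00-0
  m3 ⊆ -01-,0-1-
  m6 ⊆ --10,0-1-
  m7 ⊆ 0-1- [E]
  m9 ⊆ 1-01,10-1
  m10 ⊆ --10,-01-
  m11 ⊆ -01-,10-1
  m12 ⊆ 11-0,110-
  m13 ⊆ 1-01,110-
  m14 ⊆ --10,11-0
E = {0-1-, 00-0}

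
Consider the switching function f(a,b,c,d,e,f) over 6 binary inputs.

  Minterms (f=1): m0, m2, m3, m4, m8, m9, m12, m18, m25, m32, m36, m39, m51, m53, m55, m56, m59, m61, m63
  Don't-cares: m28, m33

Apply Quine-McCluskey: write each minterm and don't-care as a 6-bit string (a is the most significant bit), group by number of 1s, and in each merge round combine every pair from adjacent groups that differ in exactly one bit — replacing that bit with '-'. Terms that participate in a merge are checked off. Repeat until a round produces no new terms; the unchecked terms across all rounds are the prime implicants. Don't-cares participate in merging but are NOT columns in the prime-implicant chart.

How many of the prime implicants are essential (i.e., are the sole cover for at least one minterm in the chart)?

8

[col 0] 000000*, 000010*, 000011*, 000100*, 001000*, 001001*, 001100*, 010010*, 011001*, 011100*, 100000*, 100001*, 100100*, 100111*, 110011*, 110101*, 110111*, 111000, 111011*, 111101*, 111111*
[col 1] -00000*, -00100*, 0-0010, 0-1001, 0-1100, 00-000*, 00-100*, 000-00*, 0000-0, 00001-, 001-00*, 00100-, 1-0111, 100-00*, 10000-, 11-011*, 11-101*, 11-111*, 110-11*, 1101-1*, 111-11*, 1111-1*
[col 2] -00-00, 00--00, 11--11, 11-1-1
Prime implicants: -00-00, 0-0010, 0-1001, 0-1100, 00--00, 0000-0, 00001-, 00100-, 1-0111, 10000-, 11--11, 11-1-1, 111000
PI chart (minterm → PIs covering it):
  0 | -00-00,00--00,0000-0
  2 | 0-0010,0000-0,00001-
  3 | 00001-  (sole → essential)
  4 | -00-00,00--00
  8 | 00--00,00100-
  9 | 0-1001,00100-
  12 | 0-1100,00--00
  18 | 0-0010  (sole → essential)
  25 | 0-1001  (sole → essential)
  32 | -00-00,10000-
  36 | -00-00  (sole → essential)
  39 | 1-0111  (sole → essential)
  51 | 11--11  (sole → essential)
  53 | 11-1-1  (sole → essential)
  55 | 1-0111,11--11,11-1-1
  56 | 111000  (sole → essential)
  59 | 11--11  (sole → essential)
  61 | 11-1-1  (sole → essential)
  63 | 11--11,11-1-1
Essential prime implicants: -00-00, 0-0010, 0-1001, 00001-, 1-0111, 11--11, 11-1-1, 111000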